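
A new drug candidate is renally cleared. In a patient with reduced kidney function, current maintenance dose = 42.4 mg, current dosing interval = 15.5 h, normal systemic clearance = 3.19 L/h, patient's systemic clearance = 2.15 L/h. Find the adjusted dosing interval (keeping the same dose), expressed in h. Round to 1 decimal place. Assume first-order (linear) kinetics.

To keep the same average steady-state level, dosing rate must scale with clearance.
CL ratio = 2.15 / 3.19 = 0.6740
New interval (same dose) = 15.5 / 0.6740 = 23.00 h

23.0 h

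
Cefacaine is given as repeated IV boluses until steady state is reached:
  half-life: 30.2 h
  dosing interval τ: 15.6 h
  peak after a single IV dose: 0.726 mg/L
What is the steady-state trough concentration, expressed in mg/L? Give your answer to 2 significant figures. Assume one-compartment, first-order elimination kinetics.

1.7 mg/L

k = ln2 / t½ = 0.693147 / 30.2 = 0.02295 h⁻¹
e^(−kτ) = e^(−0.02295 × 15.6) = 0.6991
Accumulation ratio R = 1 / (1 − e^(−kτ)) = 1 / (1 − 0.6991) = 3.323
Steady-state trough = C₀ × R × e^(−kτ) = 0.726 × 3.323 × 0.6991 = 1.687 mg/L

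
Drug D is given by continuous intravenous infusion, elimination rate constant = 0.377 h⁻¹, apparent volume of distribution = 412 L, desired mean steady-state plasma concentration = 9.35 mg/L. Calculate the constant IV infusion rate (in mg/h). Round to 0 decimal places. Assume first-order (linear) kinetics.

CL = k × Vd = 0.3770 × 412 = 155.3 L/h
At steady state, infusion rate R₀ = Css × CL = 9.35 × 155.3 = 1452 mg/h

1452 mg/h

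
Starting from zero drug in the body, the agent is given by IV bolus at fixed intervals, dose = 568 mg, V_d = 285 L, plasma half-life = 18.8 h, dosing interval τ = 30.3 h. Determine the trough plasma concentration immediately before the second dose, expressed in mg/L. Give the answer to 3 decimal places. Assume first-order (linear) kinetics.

C₀ per dose = Dose / Vd = 568 / 285 = 1.993 mg/L
k = ln2 / t½ = 0.693147 / 18.8 = 0.03687 h⁻¹
Fraction remaining after one interval: r = e^(−kτ) = e^(−0.03687 × 30.3) = 0.3272
Before dose 2, 1 dose has been given (aged 1τ).
C_trough = C₀ × r = 1.993 × 0.3272 = 0.6521 mg/L

0.652 mg/L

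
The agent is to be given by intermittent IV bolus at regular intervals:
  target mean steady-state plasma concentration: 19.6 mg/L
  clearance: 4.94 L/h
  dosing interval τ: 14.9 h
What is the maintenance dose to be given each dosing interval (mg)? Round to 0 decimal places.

1443 mg

At steady state, Dose/τ = Css × CL.
Dose = Css × CL × τ = 19.6 × 4.940 × 14.9 = 1443 mg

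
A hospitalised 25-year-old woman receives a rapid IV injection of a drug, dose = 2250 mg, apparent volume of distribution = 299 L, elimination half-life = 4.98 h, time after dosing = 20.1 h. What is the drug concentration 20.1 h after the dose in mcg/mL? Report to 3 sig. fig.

C₀ = Dose / Vd = 2250 / 299 = 7.525 mg/L
k = ln2 / t½ = 0.693147 / 4.98 = 0.1392 h⁻¹
C = C₀ · e^(−k·t) = 7.525 × e^(−0.1392 × 20.1)
  = 7.525 × 0.06094 = 0.4586 mg/L
(0.4586 mg/L = 0.4586 mcg/mL)

0.459 mcg/mL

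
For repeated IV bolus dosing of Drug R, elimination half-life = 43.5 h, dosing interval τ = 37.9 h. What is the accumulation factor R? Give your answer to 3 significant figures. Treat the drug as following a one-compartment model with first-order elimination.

k = ln2 / t½ = 0.693147 / 43.5 = 0.01593 h⁻¹
e^(−kτ) = e^(−0.01593 × 37.9) = 0.5468
Accumulation ratio R = 1 / (1 − e^(−kτ)) = 1 / (1 − 0.5468) = 2.207

2.21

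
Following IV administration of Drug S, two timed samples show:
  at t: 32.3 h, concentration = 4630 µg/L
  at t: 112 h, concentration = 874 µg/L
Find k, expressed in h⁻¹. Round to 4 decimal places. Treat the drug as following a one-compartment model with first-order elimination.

0.0209 h⁻¹

k = ln(C₁/C₂) / (t₂ − t₁) = ln(4630/874) / (112 − 32.3)
  = 1.667 / 79.70 = 0.02092 h⁻¹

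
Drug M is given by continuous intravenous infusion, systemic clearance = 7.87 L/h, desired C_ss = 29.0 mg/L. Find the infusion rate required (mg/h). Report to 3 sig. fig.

228 mg/h

At steady state, infusion rate R₀ = Css × CL = 29.0 × 7.870 = 228.2 mg/h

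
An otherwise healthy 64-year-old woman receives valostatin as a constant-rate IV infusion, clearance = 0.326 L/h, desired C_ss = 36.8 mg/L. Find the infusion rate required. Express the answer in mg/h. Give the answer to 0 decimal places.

At steady state, infusion rate R₀ = Css × CL = 36.8 × 0.3260 = 12.00 mg/h

12 mg/h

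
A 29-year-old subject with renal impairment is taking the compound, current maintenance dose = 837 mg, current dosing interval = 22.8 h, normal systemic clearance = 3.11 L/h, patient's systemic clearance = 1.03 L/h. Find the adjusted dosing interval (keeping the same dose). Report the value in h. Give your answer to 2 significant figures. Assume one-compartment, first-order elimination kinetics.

To keep the same average steady-state level, dosing rate must scale with clearance.
CL ratio = 1.03 / 3.11 = 0.3312
New interval (same dose) = 22.8 / 0.3312 = 68.84 h

69 h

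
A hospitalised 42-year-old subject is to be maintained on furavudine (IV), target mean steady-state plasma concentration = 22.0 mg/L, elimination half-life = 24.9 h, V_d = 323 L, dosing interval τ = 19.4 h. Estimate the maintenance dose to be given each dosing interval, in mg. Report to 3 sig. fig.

3840 mg

k = ln2 / t½ = 0.693147 / 24.9 = 0.02784 h⁻¹
CL = k × Vd = 0.02784 × 323 = 8.992 L/h
At steady state, Dose/τ = Css × CL.
Dose = Css × CL × τ = 22.0 × 8.992 × 19.4 = 3838 mg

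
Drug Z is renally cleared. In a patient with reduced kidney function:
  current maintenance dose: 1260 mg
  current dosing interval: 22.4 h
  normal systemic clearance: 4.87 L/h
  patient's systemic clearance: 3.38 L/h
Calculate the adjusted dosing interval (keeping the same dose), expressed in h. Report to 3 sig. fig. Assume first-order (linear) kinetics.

To keep the same average steady-state level, dosing rate must scale with clearance.
CL ratio = 3.38 / 4.87 = 0.6940
New interval (same dose) = 22.4 / 0.6940 = 32.28 h

32.3 h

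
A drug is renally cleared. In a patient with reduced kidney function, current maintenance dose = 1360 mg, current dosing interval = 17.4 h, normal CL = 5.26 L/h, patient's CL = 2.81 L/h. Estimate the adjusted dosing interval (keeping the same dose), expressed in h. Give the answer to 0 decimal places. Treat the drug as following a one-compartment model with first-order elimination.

33 h

To keep the same average steady-state level, dosing rate must scale with clearance.
CL ratio = 2.81 / 5.26 = 0.5342
New interval (same dose) = 17.4 / 0.5342 = 32.57 h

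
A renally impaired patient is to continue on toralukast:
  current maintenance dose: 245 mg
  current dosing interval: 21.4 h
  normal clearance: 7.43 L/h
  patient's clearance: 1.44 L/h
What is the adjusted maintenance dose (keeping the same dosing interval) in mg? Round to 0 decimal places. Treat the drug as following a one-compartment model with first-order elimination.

47 mg

To keep the same average steady-state level, dosing rate must scale with clearance.
CL ratio = 1.44 / 7.43 = 0.1938
New dose (same interval) = 245 × 0.1938 = 47.48 mg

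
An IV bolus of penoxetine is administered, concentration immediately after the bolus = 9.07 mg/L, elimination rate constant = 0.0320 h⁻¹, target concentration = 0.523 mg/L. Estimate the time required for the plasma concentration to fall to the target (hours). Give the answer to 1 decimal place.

89.2 h

t = ln(C₀ / C) / k = ln(9.070 / 0.523) / 0.03200
  = ln(17.34) / 0.03200 = 2.853 / 0.03200 = 89.16 h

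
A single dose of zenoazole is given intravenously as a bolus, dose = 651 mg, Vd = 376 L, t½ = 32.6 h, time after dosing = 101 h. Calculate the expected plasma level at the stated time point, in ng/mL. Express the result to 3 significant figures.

202 ng/mL

C₀ = Dose / Vd = 651.0 / 376 = 1.731 mg/L
k = ln2 / t½ = 0.693147 / 32.6 = 0.02126 h⁻¹
C = C₀ · e^(−k·t) = 1.731 × e^(−0.02126 × 101)
  = 1.731 × 0.1168 = 0.2022 mg/L
Convert: 0.2022 mg/L × 1000 = 202.2 ng/mL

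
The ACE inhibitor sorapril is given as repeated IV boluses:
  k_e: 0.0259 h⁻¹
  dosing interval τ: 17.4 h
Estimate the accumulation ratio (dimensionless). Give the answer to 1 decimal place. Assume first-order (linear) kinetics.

e^(−kτ) = e^(−0.02590 × 17.4) = 0.6372
Accumulation ratio R = 1 / (1 − e^(−kτ)) = 1 / (1 − 0.6372) = 2.756

2.8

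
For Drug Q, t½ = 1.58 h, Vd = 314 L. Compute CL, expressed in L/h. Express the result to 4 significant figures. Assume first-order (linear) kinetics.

137.8 L/h

k = ln2 / t½ = 0.693147 / 1.58 = 0.4387 h⁻¹
CL = k × Vd = 0.4387 × 314 = 137.8 L/h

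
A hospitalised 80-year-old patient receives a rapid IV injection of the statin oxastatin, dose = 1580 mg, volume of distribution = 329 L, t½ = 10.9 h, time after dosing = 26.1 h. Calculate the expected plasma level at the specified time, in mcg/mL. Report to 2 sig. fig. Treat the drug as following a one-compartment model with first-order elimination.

C₀ = Dose / Vd = 1580 / 329 = 4.802 mg/L
k = ln2 / t½ = 0.693147 / 10.9 = 0.06359 h⁻¹
C = C₀ · e^(−k·t) = 4.802 × e^(−0.06359 × 26.1)
  = 4.802 × 0.1902 = 0.9133 mg/L
(0.9133 mg/L = 0.9133 mcg/mL)

0.91 mcg/mL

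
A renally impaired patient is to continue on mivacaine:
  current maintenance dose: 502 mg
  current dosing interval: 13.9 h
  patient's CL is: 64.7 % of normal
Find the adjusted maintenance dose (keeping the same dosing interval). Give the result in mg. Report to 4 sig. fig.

324.8 mg

To keep the same average steady-state level, dosing rate must scale with clearance.
CL ratio = 64.7 / 100 = 0.6470
New dose (same interval) = 502 × 0.6470 = 324.8 mg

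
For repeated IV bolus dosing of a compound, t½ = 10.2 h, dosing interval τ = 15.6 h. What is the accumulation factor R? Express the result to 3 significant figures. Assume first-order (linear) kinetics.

k = ln2 / t½ = 0.693147 / 10.2 = 0.06796 h⁻¹
e^(−kτ) = e^(−0.06796 × 15.6) = 0.3464
Accumulation ratio R = 1 / (1 − e^(−kτ)) = 1 / (1 − 0.3464) = 1.530

1.53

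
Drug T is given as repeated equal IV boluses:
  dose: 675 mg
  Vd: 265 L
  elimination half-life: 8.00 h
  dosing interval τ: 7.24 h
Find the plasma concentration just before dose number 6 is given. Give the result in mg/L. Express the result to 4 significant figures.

2.792 mg/L

C₀ per dose = Dose / Vd = 675 / 265 = 2.547 mg/L
k = ln2 / t½ = 0.693147 / 8.00 = 0.08664 h⁻¹
Fraction remaining after one interval: r = e^(−kτ) = e^(−0.08664 × 7.24) = 0.5340
Before dose 6, 5 doses have been given (aged 1τ, 2τ, 3τ, 4τ, 5τ).
C_trough = C₀ × (r + r² + … + r^5) = C₀ × r(1−r^5)/(1−r)
        = 2.547 × 0.5340 × (1 − 0.04342) / (1 − 0.5340) = 2.792 mg/L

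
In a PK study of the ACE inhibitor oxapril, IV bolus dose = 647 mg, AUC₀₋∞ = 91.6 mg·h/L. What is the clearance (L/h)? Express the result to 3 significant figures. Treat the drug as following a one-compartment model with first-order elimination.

7.06 L/h

CL = Dose / AUC = 647 / 91.6 = 7.063 L/h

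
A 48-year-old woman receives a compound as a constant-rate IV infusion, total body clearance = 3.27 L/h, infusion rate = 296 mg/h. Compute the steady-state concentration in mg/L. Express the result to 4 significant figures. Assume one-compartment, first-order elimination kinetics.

At steady state Css = R₀ / CL = 296 / 3.270 = 90.52 mg/L

90.52 mg/L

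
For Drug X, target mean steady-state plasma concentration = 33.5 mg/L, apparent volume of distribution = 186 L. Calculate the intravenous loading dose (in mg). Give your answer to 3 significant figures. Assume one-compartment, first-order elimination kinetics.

6230 mg

LD = Css × Vd = 33.5 × 186 = 6231 mg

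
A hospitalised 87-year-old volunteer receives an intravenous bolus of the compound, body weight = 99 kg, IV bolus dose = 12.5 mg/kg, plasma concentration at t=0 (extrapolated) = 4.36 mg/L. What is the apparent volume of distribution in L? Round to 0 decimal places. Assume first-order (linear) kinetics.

284 L

Dose = 12.5 × 99 = 1238 mg
Vd = Dose / C₀ = 1238 / 4.36 = 283.9 L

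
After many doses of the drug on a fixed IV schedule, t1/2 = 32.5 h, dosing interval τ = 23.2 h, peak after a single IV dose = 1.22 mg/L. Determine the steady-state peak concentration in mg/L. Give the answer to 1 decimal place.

3.1 mg/L

k = ln2 / t½ = 0.693147 / 32.5 = 0.02133 h⁻¹
e^(−kτ) = e^(−0.02133 × 23.2) = 0.6097
Accumulation ratio R = 1 / (1 − e^(−kτ)) = 1 / (1 − 0.6097) = 2.562
Steady-state peak = C₀ × R = 1.22 × 2.562 = 3.126 mg/L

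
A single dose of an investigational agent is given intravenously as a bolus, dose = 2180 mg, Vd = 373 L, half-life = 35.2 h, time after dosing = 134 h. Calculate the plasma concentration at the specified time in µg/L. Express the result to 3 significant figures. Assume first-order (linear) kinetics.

C₀ = Dose / Vd = 2180 / 373 = 5.845 mg/L
k = ln2 / t½ = 0.693147 / 35.2 = 0.01969 h⁻¹
C = C₀ · e^(−k·t) = 5.845 × e^(−0.01969 × 134)
  = 5.845 × 0.07147 = 0.4177 mg/L
Convert: 0.4177 mg/L × 1000 = 417.7 µg/L

418 µg/L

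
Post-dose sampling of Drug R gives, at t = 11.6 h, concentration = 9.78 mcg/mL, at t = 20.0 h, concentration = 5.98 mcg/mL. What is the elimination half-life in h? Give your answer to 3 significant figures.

k = ln(C₁/C₂) / (t₂ − t₁) = ln(9.78/5.98) / (20.0 − 11.6)
  = 0.4919 / 8.400 = 0.05856 h⁻¹
t½ = ln2 / k = 0.693147 / 0.05856 = 11.84 h

11.8 h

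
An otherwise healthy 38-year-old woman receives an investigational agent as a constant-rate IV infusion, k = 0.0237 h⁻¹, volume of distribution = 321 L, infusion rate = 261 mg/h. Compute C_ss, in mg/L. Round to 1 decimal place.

CL = k × Vd = 0.02370 × 321 = 7.608 L/h
At steady state Css = R₀ / CL = 261 / 7.608 = 34.31 mg/L

34.3 mg/L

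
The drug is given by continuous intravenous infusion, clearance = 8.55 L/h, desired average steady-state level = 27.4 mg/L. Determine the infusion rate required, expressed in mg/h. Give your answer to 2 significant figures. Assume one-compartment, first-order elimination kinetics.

230 mg/h

At steady state, infusion rate R₀ = Css × CL = 27.4 × 8.550 = 234.3 mg/h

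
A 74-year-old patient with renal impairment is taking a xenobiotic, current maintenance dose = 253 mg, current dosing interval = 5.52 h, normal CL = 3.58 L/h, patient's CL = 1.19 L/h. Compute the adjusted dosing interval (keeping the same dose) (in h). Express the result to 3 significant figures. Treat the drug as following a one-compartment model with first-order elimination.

16.6 h

To keep the same average steady-state level, dosing rate must scale with clearance.
CL ratio = 1.19 / 3.58 = 0.3324
New interval (same dose) = 5.52 / 0.3324 = 16.61 h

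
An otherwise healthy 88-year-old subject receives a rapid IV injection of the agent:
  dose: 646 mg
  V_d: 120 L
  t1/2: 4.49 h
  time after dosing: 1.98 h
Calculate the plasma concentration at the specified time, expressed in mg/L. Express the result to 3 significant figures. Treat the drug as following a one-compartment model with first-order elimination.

C₀ = Dose / Vd = 646.0 / 120 = 5.383 mg/L
k = ln2 / t½ = 0.693147 / 4.49 = 0.1544 h⁻¹
C = C₀ · e^(−k·t) = 5.383 × e^(−0.1544 × 1.98)
  = 5.383 × 0.7366 = 3.965 mg/L

3.97 mg/L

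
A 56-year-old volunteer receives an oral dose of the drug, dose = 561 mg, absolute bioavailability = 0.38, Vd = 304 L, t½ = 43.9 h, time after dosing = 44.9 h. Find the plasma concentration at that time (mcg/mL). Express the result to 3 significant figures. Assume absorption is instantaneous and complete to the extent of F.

Amount reaching circulation = F × Dose = 0.38 × 561.0 = 213.2 mg
C₀ = F·Dose / Vd = 213.2 / 304 = 0.7013 mg/L
k = ln2 / t½ = 0.693147 / 43.9 = 0.01579 h⁻¹
C = C₀ · e^(−k·t) = 0.7013 × e^(−0.01579 × 44.9)
  = 0.7013 × 0.4922 = 0.3452 mg/L
(0.3452 mg/L = 0.3452 mcg/mL)

0.345 mcg/mL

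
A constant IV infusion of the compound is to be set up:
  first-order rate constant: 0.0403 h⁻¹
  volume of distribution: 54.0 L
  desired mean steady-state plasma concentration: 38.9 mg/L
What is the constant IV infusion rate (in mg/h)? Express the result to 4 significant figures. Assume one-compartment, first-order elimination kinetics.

84.65 mg/h

CL = k × Vd = 0.04030 × 54.0 = 2.176 L/h
At steady state, infusion rate R₀ = Css × CL = 38.9 × 2.176 = 84.65 mg/h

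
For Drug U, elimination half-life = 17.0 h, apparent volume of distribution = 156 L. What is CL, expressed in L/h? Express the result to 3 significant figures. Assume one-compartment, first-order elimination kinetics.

6.36 L/h

k = ln2 / t½ = 0.693147 / 17.0 = 0.04077 h⁻¹
CL = k × Vd = 0.04077 × 156 = 6.360 L/h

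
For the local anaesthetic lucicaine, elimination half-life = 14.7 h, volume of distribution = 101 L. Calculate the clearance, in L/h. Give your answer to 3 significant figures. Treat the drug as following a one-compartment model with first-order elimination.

4.76 L/h

k = ln2 / t½ = 0.693147 / 14.7 = 0.04715 h⁻¹
CL = k × Vd = 0.04715 × 101 = 4.762 L/h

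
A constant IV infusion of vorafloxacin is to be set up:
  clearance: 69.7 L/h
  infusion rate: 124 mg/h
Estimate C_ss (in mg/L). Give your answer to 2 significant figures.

At steady state Css = R₀ / CL = 124 / 69.70 = 1.779 mg/L

1.8 mg/L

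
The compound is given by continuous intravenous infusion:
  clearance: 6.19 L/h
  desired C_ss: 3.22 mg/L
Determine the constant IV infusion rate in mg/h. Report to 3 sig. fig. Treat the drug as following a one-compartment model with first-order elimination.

At steady state, infusion rate R₀ = Css × CL = 3.22 × 6.190 = 19.93 mg/h

19.9 mg/h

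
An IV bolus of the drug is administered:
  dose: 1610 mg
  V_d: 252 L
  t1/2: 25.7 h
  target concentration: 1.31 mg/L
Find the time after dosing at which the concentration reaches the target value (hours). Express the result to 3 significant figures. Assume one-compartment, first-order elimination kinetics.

58.8 h

C₀ = Dose / Vd = 1610 / 252 = 6.389 mg/L
k = ln2 / t½ = 0.693147 / 25.7 = 0.02697 h⁻¹
t = ln(C₀ / C) / k = ln(6.389 / 1.31) / 0.02697
  = ln(4.877) / 0.02697 = 1.585 / 0.02697 = 58.77 h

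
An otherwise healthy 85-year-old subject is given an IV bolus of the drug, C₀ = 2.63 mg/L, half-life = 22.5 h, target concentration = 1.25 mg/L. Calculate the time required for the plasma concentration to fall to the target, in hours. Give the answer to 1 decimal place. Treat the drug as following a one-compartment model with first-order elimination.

k = ln2 / t½ = 0.693147 / 22.5 = 0.03081 h⁻¹
t = ln(C₀ / C) / k = ln(2.630 / 1.25) / 0.03081
  = ln(2.104) / 0.03081 = 0.7438 / 0.03081 = 24.14 h

24.1 h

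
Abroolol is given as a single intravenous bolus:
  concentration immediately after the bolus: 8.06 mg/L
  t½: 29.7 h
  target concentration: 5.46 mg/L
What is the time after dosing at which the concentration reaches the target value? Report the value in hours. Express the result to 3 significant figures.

16.7 h

k = ln2 / t½ = 0.693147 / 29.7 = 0.02334 h⁻¹
t = ln(C₀ / C) / k = ln(8.060 / 5.46) / 0.02334
  = ln(1.476) / 0.02334 = 0.3893 / 0.02334 = 16.68 h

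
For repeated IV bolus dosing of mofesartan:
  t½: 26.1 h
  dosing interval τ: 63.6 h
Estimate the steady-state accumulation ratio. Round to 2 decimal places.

k = ln2 / t½ = 0.693147 / 26.1 = 0.02656 h⁻¹
e^(−kτ) = e^(−0.02656 × 63.6) = 0.1847
Accumulation ratio R = 1 / (1 − e^(−kτ)) = 1 / (1 − 0.1847) = 1.227

1.23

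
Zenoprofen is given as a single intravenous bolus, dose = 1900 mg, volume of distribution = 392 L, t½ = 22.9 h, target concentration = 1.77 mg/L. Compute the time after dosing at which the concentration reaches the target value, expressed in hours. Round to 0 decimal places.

33 h

C₀ = Dose / Vd = 1900 / 392 = 4.847 mg/L
k = ln2 / t½ = 0.693147 / 22.9 = 0.03027 h⁻¹
t = ln(C₀ / C) / k = ln(4.847 / 1.77) / 0.03027
  = ln(2.738) / 0.03027 = 1.007 / 0.03027 = 33.27 h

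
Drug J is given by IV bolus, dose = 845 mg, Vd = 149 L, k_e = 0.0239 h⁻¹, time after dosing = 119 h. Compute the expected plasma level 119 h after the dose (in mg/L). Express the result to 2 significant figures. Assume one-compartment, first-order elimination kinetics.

C₀ = Dose / Vd = 845.0 / 149 = 5.671 mg/L
C = C₀ · e^(−k·t) = 5.671 × e^(−0.02390 × 119)
  = 5.671 × 0.05819 = 0.3300 mg/L

0.33 mg/L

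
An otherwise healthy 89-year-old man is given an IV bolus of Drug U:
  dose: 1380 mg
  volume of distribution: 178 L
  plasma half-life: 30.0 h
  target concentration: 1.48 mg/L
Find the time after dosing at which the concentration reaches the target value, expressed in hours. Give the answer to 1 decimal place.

C₀ = Dose / Vd = 1380 / 178 = 7.753 mg/L
k = ln2 / t½ = 0.693147 / 30.0 = 0.02310 h⁻¹
t = ln(C₀ / C) / k = ln(7.753 / 1.48) / 0.02310
  = ln(5.239) / 0.02310 = 1.656 / 0.02310 = 71.69 h

71.7 h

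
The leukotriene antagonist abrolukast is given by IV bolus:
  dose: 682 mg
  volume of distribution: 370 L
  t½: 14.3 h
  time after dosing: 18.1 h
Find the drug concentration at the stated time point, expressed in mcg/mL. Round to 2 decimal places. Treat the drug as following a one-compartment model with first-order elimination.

C₀ = Dose / Vd = 682.0 / 370 = 1.843 mg/L
k = ln2 / t½ = 0.693147 / 14.3 = 0.04847 h⁻¹
C = C₀ · e^(−k·t) = 1.843 × e^(−0.04847 × 18.1)
  = 1.843 × 0.4159 = 0.7665 mg/L
(0.7665 mg/L = 0.7665 mcg/mL)

0.77 mcg/mL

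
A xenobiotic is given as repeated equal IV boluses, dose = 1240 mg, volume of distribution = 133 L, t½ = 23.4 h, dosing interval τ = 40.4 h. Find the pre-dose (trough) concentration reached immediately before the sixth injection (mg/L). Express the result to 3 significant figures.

C₀ per dose = Dose / Vd = 1240 / 133 = 9.323 mg/L
k = ln2 / t½ = 0.693147 / 23.4 = 0.02962 h⁻¹
Fraction remaining after one interval: r = e^(−kτ) = e^(−0.02962 × 40.4) = 0.3022
Before dose 6, 5 doses have been given (aged 1τ, 2τ, 3τ, 4τ, 5τ).
C_trough = C₀ × (r + r² + … + r^5) = C₀ × r(1−r^5)/(1−r)
        = 9.323 × 0.3022 × (1 − 0.002520) / (1 − 0.3022) = 4.027 mg/L

4.03 mg/L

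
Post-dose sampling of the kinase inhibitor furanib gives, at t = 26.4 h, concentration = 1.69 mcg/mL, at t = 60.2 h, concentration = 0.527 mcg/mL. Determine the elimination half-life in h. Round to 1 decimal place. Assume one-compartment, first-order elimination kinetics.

k = ln(C₁/C₂) / (t₂ − t₁) = ln(1.69/0.527) / (60.2 − 26.4)
  = 1.165 / 33.80 = 0.03447 h⁻¹
t½ = ln2 / k = 0.693147 / 0.03447 = 20.11 h

20.1 h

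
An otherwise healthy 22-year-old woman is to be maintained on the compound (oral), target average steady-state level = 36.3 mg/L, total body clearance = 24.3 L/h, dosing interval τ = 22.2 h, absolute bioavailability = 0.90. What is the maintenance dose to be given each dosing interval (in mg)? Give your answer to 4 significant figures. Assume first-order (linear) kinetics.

21760 mg

At steady state, F × (Dose/τ) = Css × CL.
Dose = Css × CL × τ / F = 36.3 × 24.30 × 22.2 / 0.90 = 21760 mg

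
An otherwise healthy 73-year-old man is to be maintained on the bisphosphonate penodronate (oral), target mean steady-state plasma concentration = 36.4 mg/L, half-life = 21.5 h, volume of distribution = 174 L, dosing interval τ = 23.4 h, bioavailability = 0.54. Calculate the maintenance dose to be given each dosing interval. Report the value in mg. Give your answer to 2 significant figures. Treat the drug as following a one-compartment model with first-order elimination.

8800 mg

k = ln2 / t½ = 0.693147 / 21.5 = 0.03224 h⁻¹
CL = k × Vd = 0.03224 × 174 = 5.610 L/h
At steady state, F × (Dose/τ) = Css × CL.
Dose = Css × CL × τ / F = 36.4 × 5.610 × 23.4 / 0.54 = 8849 mg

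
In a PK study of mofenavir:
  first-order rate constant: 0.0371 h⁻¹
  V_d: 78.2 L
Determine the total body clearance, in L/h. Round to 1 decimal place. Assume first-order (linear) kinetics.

2.9 L/h

CL = k × Vd = 0.0371 × 78.2 = 2.901 L/h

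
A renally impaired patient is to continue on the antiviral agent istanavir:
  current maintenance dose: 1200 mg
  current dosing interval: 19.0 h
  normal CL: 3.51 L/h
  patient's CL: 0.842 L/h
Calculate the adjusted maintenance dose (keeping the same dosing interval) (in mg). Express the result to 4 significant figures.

To keep the same average steady-state level, dosing rate must scale with clearance.
CL ratio = 0.842 / 3.51 = 0.2399
New dose (same interval) = 1200 × 0.2399 = 287.9 mg

287.9 mg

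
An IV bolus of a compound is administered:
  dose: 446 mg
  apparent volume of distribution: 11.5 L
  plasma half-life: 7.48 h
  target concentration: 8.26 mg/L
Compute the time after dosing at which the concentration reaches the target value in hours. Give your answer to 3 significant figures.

16.7 h

C₀ = Dose / Vd = 446.0 / 11.5 = 38.78 mg/L
k = ln2 / t½ = 0.693147 / 7.48 = 0.09267 h⁻¹
t = ln(C₀ / C) / k = ln(38.78 / 8.26) / 0.09267
  = ln(4.695) / 0.09267 = 1.546 / 0.09267 = 16.68 h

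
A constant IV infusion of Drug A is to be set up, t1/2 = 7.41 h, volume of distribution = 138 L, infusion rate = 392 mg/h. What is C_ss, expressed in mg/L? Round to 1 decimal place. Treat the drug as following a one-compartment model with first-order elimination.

30.4 mg/L

k = ln2 / t½ = 0.693147 / 7.41 = 0.09354 h⁻¹
CL = k × Vd = 0.09354 × 138 = 12.91 L/h
At steady state Css = R₀ / CL = 392 / 12.91 = 30.36 mg/L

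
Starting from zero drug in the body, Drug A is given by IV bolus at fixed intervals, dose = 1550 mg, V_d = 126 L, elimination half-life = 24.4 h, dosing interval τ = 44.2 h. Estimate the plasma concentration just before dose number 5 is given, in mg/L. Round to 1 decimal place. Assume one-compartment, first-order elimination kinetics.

C₀ per dose = Dose / Vd = 1550 / 126 = 12.30 mg/L
k = ln2 / t½ = 0.693147 / 24.4 = 0.02841 h⁻¹
Fraction remaining after one interval: r = e^(−kτ) = e^(−0.02841 × 44.2) = 0.2849
Before dose 5, 4 doses have been given (aged 1τ, 2τ, 3τ, 4τ).
C_trough = C₀ × (r + r² + … + r^4) = C₀ × r(1−r^4)/(1−r)
        = 12.30 × 0.2849 × (1 − 0.006588) / (1 − 0.2849) = 4.868 mg/L

4.9 mg/L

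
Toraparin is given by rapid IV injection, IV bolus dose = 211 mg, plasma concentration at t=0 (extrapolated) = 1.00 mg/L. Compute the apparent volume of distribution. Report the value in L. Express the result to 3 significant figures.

211 L

Vd = Dose / C₀ = 211.0 / 1.00 = 211.0 L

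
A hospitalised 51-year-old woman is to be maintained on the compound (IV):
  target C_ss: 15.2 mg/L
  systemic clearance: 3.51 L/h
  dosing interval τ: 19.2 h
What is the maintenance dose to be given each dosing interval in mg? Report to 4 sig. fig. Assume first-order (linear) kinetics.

1024 mg

At steady state, Dose/τ = Css × CL.
Dose = Css × CL × τ = 15.2 × 3.510 × 19.2 = 1024 mg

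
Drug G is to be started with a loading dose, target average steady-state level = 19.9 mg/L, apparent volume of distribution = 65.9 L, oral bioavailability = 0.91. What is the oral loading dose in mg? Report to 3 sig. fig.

LD = Css × Vd / F = 19.9 × 65.9 / 0.91 = 1441 mg

1440 mg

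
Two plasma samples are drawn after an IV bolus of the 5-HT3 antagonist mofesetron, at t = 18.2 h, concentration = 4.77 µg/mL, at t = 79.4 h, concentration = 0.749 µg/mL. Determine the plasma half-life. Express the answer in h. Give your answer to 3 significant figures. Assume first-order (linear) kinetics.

22.9 h

k = ln(C₁/C₂) / (t₂ − t₁) = ln(4.77/0.749) / (79.4 − 18.2)
  = 1.851 / 61.20 = 0.03025 h⁻¹
t½ = ln2 / k = 0.693147 / 0.03025 = 22.91 h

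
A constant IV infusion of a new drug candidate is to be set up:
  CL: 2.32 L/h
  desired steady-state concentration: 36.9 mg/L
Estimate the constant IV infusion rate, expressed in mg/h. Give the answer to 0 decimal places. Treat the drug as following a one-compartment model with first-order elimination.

At steady state, infusion rate R₀ = Css × CL = 36.9 × 2.320 = 85.61 mg/h

86 mg/h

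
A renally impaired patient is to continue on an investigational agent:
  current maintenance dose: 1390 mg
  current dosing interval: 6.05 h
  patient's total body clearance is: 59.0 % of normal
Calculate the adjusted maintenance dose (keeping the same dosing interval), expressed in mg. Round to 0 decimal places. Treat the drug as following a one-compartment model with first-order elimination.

820 mg

To keep the same average steady-state level, dosing rate must scale with clearance.
CL ratio = 59.0 / 100 = 0.5900
New dose (same interval) = 1390 × 0.5900 = 820.1 mg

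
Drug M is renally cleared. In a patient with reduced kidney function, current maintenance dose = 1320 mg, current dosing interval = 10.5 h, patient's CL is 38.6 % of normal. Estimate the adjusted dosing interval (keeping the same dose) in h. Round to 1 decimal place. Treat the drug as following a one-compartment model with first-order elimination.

27.2 h

To keep the same average steady-state level, dosing rate must scale with clearance.
CL ratio = 38.6 / 100 = 0.3860
New interval (same dose) = 10.5 / 0.3860 = 27.20 h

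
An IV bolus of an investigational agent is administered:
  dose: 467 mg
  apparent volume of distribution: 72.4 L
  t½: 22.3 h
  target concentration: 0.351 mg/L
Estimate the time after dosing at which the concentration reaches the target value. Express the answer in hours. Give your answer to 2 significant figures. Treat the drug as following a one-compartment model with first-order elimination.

94 h

C₀ = Dose / Vd = 467.0 / 72.4 = 6.450 mg/L
k = ln2 / t½ = 0.693147 / 22.3 = 0.03108 h⁻¹
t = ln(C₀ / C) / k = ln(6.450 / 0.351) / 0.03108
  = ln(18.38) / 0.03108 = 2.911 / 0.03108 = 93.66 h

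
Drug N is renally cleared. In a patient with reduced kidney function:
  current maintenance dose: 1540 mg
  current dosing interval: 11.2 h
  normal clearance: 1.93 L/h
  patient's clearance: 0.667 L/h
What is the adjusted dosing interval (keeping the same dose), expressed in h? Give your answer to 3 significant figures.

To keep the same average steady-state level, dosing rate must scale with clearance.
CL ratio = 0.667 / 1.93 = 0.3456
New interval (same dose) = 11.2 / 0.3456 = 32.41 h

32.4 h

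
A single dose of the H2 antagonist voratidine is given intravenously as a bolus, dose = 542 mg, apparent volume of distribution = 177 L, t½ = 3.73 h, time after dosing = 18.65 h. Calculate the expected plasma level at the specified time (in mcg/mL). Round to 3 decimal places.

0.096 mcg/mL

C₀ = Dose / Vd = 542.0 / 177 = 3.062 mg/L
k = ln2 / t½ = 0.693147 / 3.73 = 0.1858 h⁻¹
t / t½ = 18.65 / 3.73 = 5 half-lives
C = C₀ × (1/2)^5 = 3.062 × 0.03125 = 0.09569 mg/L
(0.09569 mg/L = 0.09569 mcg/mL)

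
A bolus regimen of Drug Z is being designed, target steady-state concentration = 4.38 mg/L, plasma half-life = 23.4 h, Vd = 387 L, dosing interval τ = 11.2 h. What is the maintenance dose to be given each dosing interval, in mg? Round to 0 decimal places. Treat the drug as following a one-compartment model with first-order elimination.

k = ln2 / t½ = 0.693147 / 23.4 = 0.02962 h⁻¹
CL = k × Vd = 0.02962 × 387 = 11.46 L/h
At steady state, Dose/τ = Css × CL.
Dose = Css × CL × τ = 4.38 × 11.46 × 11.2 = 562.2 mg

562 mg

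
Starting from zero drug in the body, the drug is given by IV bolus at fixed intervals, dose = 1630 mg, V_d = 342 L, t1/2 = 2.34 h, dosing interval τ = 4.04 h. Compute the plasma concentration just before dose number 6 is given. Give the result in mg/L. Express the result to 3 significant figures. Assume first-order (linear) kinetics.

2.06 mg/L

C₀ per dose = Dose / Vd = 1630 / 342 = 4.766 mg/L
k = ln2 / t½ = 0.693147 / 2.34 = 0.2962 h⁻¹
Fraction remaining after one interval: r = e^(−kτ) = e^(−0.2962 × 4.04) = 0.3022
Before dose 6, 5 doses have been given (aged 1τ, 2τ, 3τ, 4τ, 5τ).
C_trough = C₀ × (r + r² + … + r^5) = C₀ × r(1−r^5)/(1−r)
        = 4.766 × 0.3022 × (1 − 0.002520) / (1 − 0.3022) = 2.059 mg/L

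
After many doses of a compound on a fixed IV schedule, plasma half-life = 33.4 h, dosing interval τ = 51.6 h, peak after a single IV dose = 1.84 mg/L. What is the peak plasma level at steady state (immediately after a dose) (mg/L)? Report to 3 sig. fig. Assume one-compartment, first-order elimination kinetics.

2.80 mg/L

k = ln2 / t½ = 0.693147 / 33.4 = 0.02075 h⁻¹
e^(−kτ) = e^(−0.02075 × 51.6) = 0.3428
Accumulation ratio R = 1 / (1 − e^(−kτ)) = 1 / (1 − 0.3428) = 1.522
Steady-state peak = C₀ × R = 1.84 × 1.522 = 2.800 mg/L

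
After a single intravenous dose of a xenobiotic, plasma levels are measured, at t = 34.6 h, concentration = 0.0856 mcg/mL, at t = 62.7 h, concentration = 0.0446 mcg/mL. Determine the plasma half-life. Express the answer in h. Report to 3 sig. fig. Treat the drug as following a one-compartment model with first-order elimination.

29.9 h

k = ln(C₁/C₂) / (t₂ − t₁) = ln(0.0856/0.0446) / (62.7 − 34.6)
  = 0.6520 / 28.10 = 0.02320 h⁻¹
t½ = ln2 / k = 0.693147 / 0.02320 = 29.88 h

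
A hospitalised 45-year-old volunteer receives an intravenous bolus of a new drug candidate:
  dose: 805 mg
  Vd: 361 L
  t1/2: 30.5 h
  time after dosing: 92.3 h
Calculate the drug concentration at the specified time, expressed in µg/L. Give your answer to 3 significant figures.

C₀ = Dose / Vd = 805.0 / 361 = 2.230 mg/L
k = ln2 / t½ = 0.693147 / 30.5 = 0.02273 h⁻¹
C = C₀ · e^(−k·t) = 2.230 × e^(−0.02273 × 92.3)
  = 2.230 × 0.1227 = 0.2736 mg/L
Convert: 0.2736 mg/L × 1000 = 273.6 µg/L

274 µg/L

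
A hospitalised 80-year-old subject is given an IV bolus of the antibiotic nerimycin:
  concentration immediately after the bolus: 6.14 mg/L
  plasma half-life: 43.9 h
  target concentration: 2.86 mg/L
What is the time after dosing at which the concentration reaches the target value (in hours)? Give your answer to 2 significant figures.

48 h

k = ln2 / t½ = 0.693147 / 43.9 = 0.01579 h⁻¹
t = ln(C₀ / C) / k = ln(6.140 / 2.86) / 0.01579
  = ln(2.147) / 0.01579 = 0.7641 / 0.01579 = 48.39 h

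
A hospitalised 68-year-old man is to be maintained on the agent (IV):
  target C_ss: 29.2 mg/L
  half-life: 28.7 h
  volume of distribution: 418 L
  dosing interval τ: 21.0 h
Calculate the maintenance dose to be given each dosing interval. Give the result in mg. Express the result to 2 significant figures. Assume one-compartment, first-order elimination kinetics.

k = ln2 / t½ = 0.693147 / 28.7 = 0.02415 h⁻¹
CL = k × Vd = 0.02415 × 418 = 10.09 L/h
At steady state, Dose/τ = Css × CL.
Dose = Css × CL × τ = 29.2 × 10.09 × 21.0 = 6187 mg

6200 mg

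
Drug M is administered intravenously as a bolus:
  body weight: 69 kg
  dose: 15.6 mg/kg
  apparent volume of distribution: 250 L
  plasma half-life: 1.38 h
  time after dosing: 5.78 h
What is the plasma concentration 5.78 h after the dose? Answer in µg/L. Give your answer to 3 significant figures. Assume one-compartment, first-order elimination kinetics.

Total dose = 15.6 × 69 = 1076 mg
C₀ = Dose / Vd = 1076 / 250 = 4.304 mg/L
k = ln2 / t½ = 0.693147 / 1.38 = 0.5023 h⁻¹
C = C₀ · e^(−k·t) = 4.304 × e^(−0.5023 × 5.78)
  = 4.304 × 0.05484 = 0.2360 mg/L
Convert: 0.2360 mg/L × 1000 = 236.0 µg/L

236 µg/L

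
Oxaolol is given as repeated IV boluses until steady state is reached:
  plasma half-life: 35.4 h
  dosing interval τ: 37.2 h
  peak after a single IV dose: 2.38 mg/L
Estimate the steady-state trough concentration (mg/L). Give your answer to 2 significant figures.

k = ln2 / t½ = 0.693147 / 35.4 = 0.01958 h⁻¹
e^(−kτ) = e^(−0.01958 × 37.2) = 0.4827
Accumulation ratio R = 1 / (1 − e^(−kτ)) = 1 / (1 − 0.4827) = 1.933
Steady-state trough = C₀ × R × e^(−kτ) = 2.38 × 1.933 × 0.4827 = 2.221 mg/L

2.2 mg/L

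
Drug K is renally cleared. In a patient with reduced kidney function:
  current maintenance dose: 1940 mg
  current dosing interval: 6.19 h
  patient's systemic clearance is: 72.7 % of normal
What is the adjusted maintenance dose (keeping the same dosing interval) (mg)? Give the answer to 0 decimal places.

1410 mg

To keep the same average steady-state level, dosing rate must scale with clearance.
CL ratio = 72.7 / 100 = 0.7270
New dose (same interval) = 1940 × 0.7270 = 1410 mg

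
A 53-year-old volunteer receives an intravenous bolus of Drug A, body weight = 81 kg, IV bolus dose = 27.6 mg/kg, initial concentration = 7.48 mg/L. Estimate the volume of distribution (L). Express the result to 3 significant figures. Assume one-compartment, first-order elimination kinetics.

Dose = 27.6 × 81 = 2236 mg
Vd = Dose / C₀ = 2236 / 7.48 = 298.9 L

299 L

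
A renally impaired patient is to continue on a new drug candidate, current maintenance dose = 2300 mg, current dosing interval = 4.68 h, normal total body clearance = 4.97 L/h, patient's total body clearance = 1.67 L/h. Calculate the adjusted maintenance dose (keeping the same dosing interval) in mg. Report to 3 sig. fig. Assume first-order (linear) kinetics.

To keep the same average steady-state level, dosing rate must scale with clearance.
CL ratio = 1.67 / 4.97 = 0.3360
New dose (same interval) = 2300 × 0.3360 = 772.8 mg

773 mg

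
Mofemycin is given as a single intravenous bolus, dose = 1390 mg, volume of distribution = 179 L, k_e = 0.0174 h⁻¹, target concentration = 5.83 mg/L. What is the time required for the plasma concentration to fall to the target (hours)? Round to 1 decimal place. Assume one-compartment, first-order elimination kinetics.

C₀ = Dose / Vd = 1390 / 179 = 7.765 mg/L
t = ln(C₀ / C) / k = ln(7.765 / 5.83) / 0.01740
  = ln(1.332) / 0.01740 = 0.2867 / 0.01740 = 16.48 h

16.5 h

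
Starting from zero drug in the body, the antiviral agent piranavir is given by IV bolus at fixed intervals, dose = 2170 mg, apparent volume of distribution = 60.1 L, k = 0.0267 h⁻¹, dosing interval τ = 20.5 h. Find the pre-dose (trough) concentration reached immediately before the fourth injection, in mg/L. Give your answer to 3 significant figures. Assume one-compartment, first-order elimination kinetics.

C₀ per dose = Dose / Vd = 2170 / 60.1 = 36.11 mg/L
Fraction remaining after one interval: r = e^(−kτ) = e^(−0.02670 × 20.5) = 0.5785
Before dose 4, 3 doses have been given (aged 1τ, 2τ, 3τ).
C_trough = C₀ × (r + r² + … + r^3) = C₀ × r(1−r^3)/(1−r)
        = 36.11 × 0.5785 × (1 − 0.1936) / (1 − 0.5785) = 39.97 mg/L

40.0 mg/L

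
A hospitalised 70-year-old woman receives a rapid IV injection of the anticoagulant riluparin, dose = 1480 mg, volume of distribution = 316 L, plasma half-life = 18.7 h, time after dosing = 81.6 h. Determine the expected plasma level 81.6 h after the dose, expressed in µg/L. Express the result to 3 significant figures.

228 µg/L

C₀ = Dose / Vd = 1480 / 316 = 4.684 mg/L
k = ln2 / t½ = 0.693147 / 18.7 = 0.03707 h⁻¹
C = C₀ · e^(−k·t) = 4.684 × e^(−0.03707 × 81.6)
  = 4.684 × 0.04856 = 0.2275 mg/L
Convert: 0.2275 mg/L × 1000 = 227.5 µg/L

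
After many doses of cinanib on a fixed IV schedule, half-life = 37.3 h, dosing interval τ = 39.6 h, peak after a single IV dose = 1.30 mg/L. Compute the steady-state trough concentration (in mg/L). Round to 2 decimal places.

k = ln2 / t½ = 0.693147 / 37.3 = 0.01858 h⁻¹
e^(−kτ) = e^(−0.01858 × 39.6) = 0.4791
Accumulation ratio R = 1 / (1 − e^(−kτ)) = 1 / (1 − 0.4791) = 1.920
Steady-state trough = C₀ × R × e^(−kτ) = 1.30 × 1.920 × 0.4791 = 1.196 mg/L

1.20 mg/L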